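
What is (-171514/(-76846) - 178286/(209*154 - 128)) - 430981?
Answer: -37919372265209/87983181 ≈ -4.3098e+5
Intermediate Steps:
(-171514/(-76846) - 178286/(209*154 - 128)) - 430981 = (-171514*(-1/76846) - 178286/(32186 - 128)) - 430981 = (12251/5489 - 178286/32058) - 430981 = (12251/5489 - 178286*1/32058) - 430981 = (12251/5489 - 89143/16029) - 430981 = -292934648/87983181 - 430981 = -37919372265209/87983181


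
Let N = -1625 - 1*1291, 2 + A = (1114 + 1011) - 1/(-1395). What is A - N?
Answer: 7029406/1395 ≈ 5039.0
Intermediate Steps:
A = 2961586/1395 (A = -2 + ((1114 + 1011) - 1/(-1395)) = -2 + (2125 - 1*(-1/1395)) = -2 + (2125 + 1/1395) = -2 + 2964376/1395 = 2961586/1395 ≈ 2123.0)
N = -2916 (N = -1625 - 1291 = -2916)
A - N = 2961586/1395 - 1*(-2916) = 2961586/1395 + 2916 = 7029406/1395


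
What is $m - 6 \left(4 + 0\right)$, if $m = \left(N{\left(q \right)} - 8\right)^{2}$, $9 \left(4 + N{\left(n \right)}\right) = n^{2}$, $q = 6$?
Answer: $40$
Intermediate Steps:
$N{\left(n \right)} = -4 + \frac{n^{2}}{9}$
$m = 64$ ($m = \left(\left(-4 + \frac{6^{2}}{9}\right) - 8\right)^{2} = \left(\left(-4 + \frac{1}{9} \cdot 36\right) - 8\right)^{2} = \left(\left(-4 + 4\right) - 8\right)^{2} = \left(0 - 8\right)^{2} = \left(-8\right)^{2} = 64$)
$m - 6 \left(4 + 0\right) = 64 - 6 \left(4 + 0\right) = 64 - 6 \cdot 4 = 64 - 24 = 40$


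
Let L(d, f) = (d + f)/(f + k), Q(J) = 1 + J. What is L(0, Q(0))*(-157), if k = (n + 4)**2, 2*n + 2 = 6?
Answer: -157/37 ≈ -4.2432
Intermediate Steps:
n = 2 (n = -1 + (1/2)*6 = -1 + 3 = 2)
k = 36 (k = (2 + 4)**2 = 6**2 = 36)
L(d, f) = (d + f)/(36 + f) (L(d, f) = (d + f)/(f + 36) = (d + f)/(36 + f))
L(0, Q(0))*(-157) = ((0 + (1 + 0))/(36 + (1 + 0)))*(-157) = ((0 + 1)/(36 + 1))*(-157) = (1/37)*(-157) = -157/37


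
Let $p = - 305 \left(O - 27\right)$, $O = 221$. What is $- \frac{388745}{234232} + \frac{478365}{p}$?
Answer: $- \frac{13505043233}{1385950744} \approx -9.7442$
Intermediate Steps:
$p = -59170$ ($p = - 305 \left(221 - 27\right) = \left(-305\right) 194 = -59170$)
$- \frac{388745}{234232} + \frac{478365}{p} = - \frac{388745}{234232} + \frac{478365}{-59170} = \left(-388745\right) \frac{1}{234232} + 478365 \left(- \frac{1}{59170}\right) = - \frac{388745}{234232} - \frac{95673}{11834} = - \frac{13505043233}{1385950744}$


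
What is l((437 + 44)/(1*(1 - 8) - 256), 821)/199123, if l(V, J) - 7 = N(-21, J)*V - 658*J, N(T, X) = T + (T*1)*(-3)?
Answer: -142095695/52369349 ≈ -2.7133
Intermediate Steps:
N(T, X) = -2*T (N(T, X) = T + T*(-3) = T - 3*T = -2*T)
l(V, J) = 7 - 658*J + 42*V (l(V, J) = 7 + ((-2*(-21))*V - 658*J) = 7 + (42*V - 658*J) = 7 + (-658*J + 42*V) = 7 - 658*J + 42*V)
l((437 + 44)/(1*(1 - 8) - 256), 821)/199123 = (7 - 658*821 + 42*((437 + 44)/(1*(1 - 8) - 256)))/199123 = (7 - 540218 + 42*(481/(1*(-7) - 256)))*(1/199123) = (7 - 540218 + 42*(481/(-7 - 256)))*(1/199123) = (7 - 540218 + 42*(481/(-263)))*(1/199123) = (7 - 540218 + 42*(481*(-1/263)))*(1/199123) = (7 - 540218 + 42*(-481/263))*(1/199123) = (7 - 540218 - 20202/263)*(1/199123) = -142095695/263*1/199123 = -142095695/52369349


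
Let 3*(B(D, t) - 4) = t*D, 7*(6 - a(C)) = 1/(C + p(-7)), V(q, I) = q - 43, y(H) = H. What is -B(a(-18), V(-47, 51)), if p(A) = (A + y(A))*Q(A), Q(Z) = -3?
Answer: 4923/28 ≈ 175.82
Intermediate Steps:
p(A) = -6*A (p(A) = (A + A)*(-3) = (2*A)*(-3) = -6*A)
V(q, I) = -43 + q
a(C) = 6 - 1/(7*(42 + C)) (a(C) = 6 - 1/(7*(C - 6*(-7))) = 6 - 1/(7*(C + 42)) = 6 - 1/(7*(42 + C)))
B(D, t) = 4 + D*t/3 (B(D, t) = 4 + (t*D)/3 = 4 + (D*t)/3 = 4 + D*t/3)
-B(a(-18), V(-47, 51)) = -(4 + ((1763 + 42*(-18))/(7*(42 - 18)))*(-43 - 47)/3) = -(4 + (⅓)*((⅐)*(1763 - 756)/24)*(-90)) = -(4 + (⅓)*((⅐)*(1/24)*1007)*(-90)) = -(4 + (⅓)*(1007/168)*(-90)) = -(4 - 5035/28) = -1*(-4923/28) = 4923/28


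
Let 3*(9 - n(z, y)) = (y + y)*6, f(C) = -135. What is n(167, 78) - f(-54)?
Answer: -168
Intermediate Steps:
n(z, y) = 9 - 4*y (n(z, y) = 9 - (y + y)*6/3 = 9 - 2*y*6/3 = 9 - 4*y)
n(167, 78) - f(-54) = (9 - 4*78) - 1*(-135) = (9 - 312) + 135 = -303 + 135 = -168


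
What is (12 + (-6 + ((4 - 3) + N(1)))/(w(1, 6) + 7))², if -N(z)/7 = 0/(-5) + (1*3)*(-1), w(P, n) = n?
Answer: 29584/169 ≈ 175.05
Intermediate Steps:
N(z) = 21 (N(z) = -7*(0/(-5) + (1*3)*(-1)) = -7*(0*(-⅕) + 3*(-1)) = -7*(0 - 3) = -7*(-3) = 21)
(12 + (-6 + ((4 - 3) + N(1)))/(w(1, 6) + 7))² = (12 + (-6 + ((4 - 3) + 21))/(6 + 7))² = (12 + (-6 + (1 + 21))/13)² = (12 + (-6 + 22)*(1/13))² = (12 + 16*(1/13))² = (12 + 16/13)² = (172/13)² = 29584/169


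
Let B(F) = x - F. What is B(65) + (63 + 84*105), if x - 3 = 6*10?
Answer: 8881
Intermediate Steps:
x = 63 (x = 3 + 6*10 = 3 + 60 = 63)
B(F) = 63 - F
B(65) + (63 + 84*105) = (63 - 1*65) + (63 + 84*105) = (63 - 65) + (63 + 8820) = -2 + 8883 = 8881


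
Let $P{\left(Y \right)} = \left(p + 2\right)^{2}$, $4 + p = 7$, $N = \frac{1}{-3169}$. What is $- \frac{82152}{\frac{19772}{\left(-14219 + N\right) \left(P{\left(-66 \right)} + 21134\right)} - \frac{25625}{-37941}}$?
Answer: $- \frac{123823225831685914044}{1017880544037463} \approx -1.2165 \cdot 10^{5}$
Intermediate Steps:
$N = - \frac{1}{3169} \approx -0.00031556$
$p = 3$ ($p = -4 + 7 = 3$)
$P{\left(Y \right)} = 25$ ($P{\left(Y \right)} = \left(3 + 2\right)^{2} = 5^{2} = 25$)
$- \frac{82152}{\frac{19772}{\left(-14219 + N\right) \left(P{\left(-66 \right)} + 21134\right)} - \frac{25625}{-37941}} = - \frac{82152}{\frac{19772}{\left(-14219 - \frac{1}{3169}\right) \left(25 + 21134\right)} - \frac{25625}{-37941}} = - \frac{82152}{\frac{19772}{\left(- \frac{45060012}{3169}\right) 21159} - - \frac{25625}{37941}} = - \frac{82152}{\frac{19772}{- \frac{953424793908}{3169}} + \frac{25625}{37941}} = - \frac{82152}{19772 \left(- \frac{3169}{953424793908}\right) + \frac{25625}{37941}} = - \frac{82152}{- \frac{15664367}{238356198477} + \frac{25625}{37941}} = - \frac{82152}{\frac{2035761088074926}{3014490842138619}} = \left(-82152\right) \frac{3014490842138619}{2035761088074926} = - \frac{123823225831685914044}{1017880544037463}$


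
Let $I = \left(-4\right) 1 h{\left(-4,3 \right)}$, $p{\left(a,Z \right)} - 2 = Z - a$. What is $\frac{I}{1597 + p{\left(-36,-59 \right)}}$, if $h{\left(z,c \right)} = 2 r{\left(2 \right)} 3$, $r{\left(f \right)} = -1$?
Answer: $\frac{3}{197} \approx 0.015228$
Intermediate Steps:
$p{\left(a,Z \right)} = 2 + Z - a$ ($p{\left(a,Z \right)} = 2 + \left(Z - a\right) = 2 + Z - a$)
$h{\left(z,c \right)} = -6$ ($h{\left(z,c \right)} = 2 \left(-1\right) 3 = \left(-2\right) 3 = -6$)
$I = 24$ ($I = \left(-4\right) 1 \left(-6\right) = \left(-4\right) \left(-6\right) = 24$)
$\frac{I}{1597 + p{\left(-36,-59 \right)}} = \frac{24}{1597 - 21} = \frac{24}{1576} = 24 \cdot \frac{1}{1576} = \frac{3}{197}$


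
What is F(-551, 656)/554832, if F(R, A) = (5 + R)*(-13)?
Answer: 1183/92472 ≈ 0.012793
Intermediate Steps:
F(R, A) = -65 - 13*R
F(-551, 656)/554832 = (-65 - 13*(-551))/554832 = (-65 + 7163)*(1/554832) = 7098*(1/554832) = 1183/92472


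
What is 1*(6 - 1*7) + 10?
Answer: 9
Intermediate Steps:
1*(6 - 1*7) + 10 = 1*(6 - 7) + 10 = 1*(-1) + 10 = -1 + 10 = 9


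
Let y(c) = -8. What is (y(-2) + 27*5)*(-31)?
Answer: -3937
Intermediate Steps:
(y(-2) + 27*5)*(-31) = (-8 + 27*5)*(-31) = (-8 + 135)*(-31) = 127*(-31) = -3937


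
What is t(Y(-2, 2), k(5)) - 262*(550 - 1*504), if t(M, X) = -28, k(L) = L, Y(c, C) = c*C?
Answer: -12080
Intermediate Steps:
Y(c, C) = C*c
t(Y(-2, 2), k(5)) - 262*(550 - 1*504) = -28 - 262*(550 - 1*504) = -28 - 262*(550 - 504) = -28 - 262*46 = -28 - 12052 = -12080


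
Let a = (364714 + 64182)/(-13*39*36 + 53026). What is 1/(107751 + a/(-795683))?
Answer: 13834540321/1490685553913623 ≈ 9.2807e-6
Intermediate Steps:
a = 214448/17387 (a = 428896/(-507*36 + 53026) = 428896/(-18252 + 53026) = 428896/34774 = 428896*(1/34774) = 214448/17387 ≈ 12.334)
1/(107751 + a/(-795683)) = 1/(107751 + (214448/17387)/(-795683)) = 1/(107751 + (214448/17387)*(-1/795683)) = 1/(107751 - 214448/13834540321) = 1/(1490685553913623/13834540321) = 13834540321/1490685553913623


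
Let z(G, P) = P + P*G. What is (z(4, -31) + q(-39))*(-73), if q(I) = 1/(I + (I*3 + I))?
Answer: 2206498/195 ≈ 11315.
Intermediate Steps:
z(G, P) = P + G*P
q(I) = 1/(5*I) (q(I) = 1/(I + (3*I + I)) = 1/(I + 4*I) = 1/(5*I))
(z(4, -31) + q(-39))*(-73) = (-31*(1 + 4) + (1/5)/(-39))*(-73) = (-31*5 + (1/5)*(-1/39))*(-73) = (-155 - 1/195)*(-73) = -30226/195*(-73) = 2206498/195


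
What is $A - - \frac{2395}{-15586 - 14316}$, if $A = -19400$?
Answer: $- \frac{580101195}{29902} \approx -19400.0$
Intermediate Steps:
$A - - \frac{2395}{-15586 - 14316} = -19400 - - \frac{2395}{-15586 - 14316} = -19400 - - \frac{2395}{-29902} = -19400 - \left(-2395\right) \left(- \frac{1}{29902}\right) = -19400 - \frac{2395}{29902} = - \frac{580101195}{29902}$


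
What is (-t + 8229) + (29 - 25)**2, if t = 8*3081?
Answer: -16403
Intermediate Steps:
t = 24648
(-t + 8229) + (29 - 25)**2 = (-1*24648 + 8229) + (29 - 25)**2 = (-24648 + 8229) + 4**2 = -16419 + 16 = -16403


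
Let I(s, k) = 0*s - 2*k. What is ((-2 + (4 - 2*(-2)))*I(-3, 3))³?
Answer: -46656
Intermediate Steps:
I(s, k) = -2*k (I(s, k) = 0 - 2*k = -2*k)
((-2 + (4 - 2*(-2)))*I(-3, 3))³ = ((-2 + (4 - 2*(-2)))*(-2*3))³ = ((-2 + (4 + 4))*(-6))³ = ((-2 + 8)*(-6))³ = (6*(-6))³ = (-36)³ = -46656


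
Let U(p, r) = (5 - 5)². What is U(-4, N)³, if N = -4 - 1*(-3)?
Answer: 0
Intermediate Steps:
N = -1 (N = -4 + 3 = -1)
U(p, r) = 0 (U(p, r) = 0² = 0)
U(-4, N)³ = 0³ = 0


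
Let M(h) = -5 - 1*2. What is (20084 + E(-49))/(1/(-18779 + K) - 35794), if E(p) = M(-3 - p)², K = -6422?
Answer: -507371733/902044595 ≈ -0.56247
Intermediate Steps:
M(h) = -7 (M(h) = -5 - 2 = -7)
E(p) = 49 (E(p) = (-7)² = 49)
(20084 + E(-49))/(1/(-18779 + K) - 35794) = (20084 + 49)/(1/(-18779 - 6422) - 35794) = 20133/(1/(-25201) - 35794) = 20133/(-1/25201 - 35794) = 20133/(-902044595/25201) = 20133*(-25201/902044595) = -507371733/902044595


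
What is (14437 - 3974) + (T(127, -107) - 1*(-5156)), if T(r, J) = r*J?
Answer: 2030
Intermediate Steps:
T(r, J) = J*r
(14437 - 3974) + (T(127, -107) - 1*(-5156)) = (14437 - 3974) + (-107*127 - 1*(-5156)) = 10463 + (-13589 + 5156) = 10463 - 8433 = 2030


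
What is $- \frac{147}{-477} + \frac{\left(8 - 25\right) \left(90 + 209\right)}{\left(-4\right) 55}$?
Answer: $\frac{818977}{34980} \approx 23.413$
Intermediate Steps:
$- \frac{147}{-477} + \frac{\left(8 - 25\right) \left(90 + 209\right)}{\left(-4\right) 55} = \left(-147\right) \left(- \frac{1}{477}\right) + \frac{\left(-17\right) 299}{-220} = \frac{49}{159} - - \frac{5083}{220} = \frac{49}{159} + \frac{5083}{220} = \frac{818977}{34980}$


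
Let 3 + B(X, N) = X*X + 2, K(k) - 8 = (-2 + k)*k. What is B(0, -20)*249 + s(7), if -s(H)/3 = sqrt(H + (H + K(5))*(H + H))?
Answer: -249 - 3*sqrt(427) ≈ -310.99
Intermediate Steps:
K(k) = 8 + k*(-2 + k) (K(k) = 8 + (-2 + k)*k = 8 + k*(-2 + k))
B(X, N) = -1 + X**2 (B(X, N) = -3 + (X*X + 2) = -3 + (X**2 + 2) = -3 + (2 + X**2) = -1 + X**2)
s(H) = -3*sqrt(H + 2*H*(23 + H)) (s(H) = -3*sqrt(H + (H + (8 + 5**2 - 2*5))*(H + H)) = -3*sqrt(H + (H + (8 + 25 - 10))*(2*H)) = -3*sqrt(H + (H + 23)*(2*H)) = -3*sqrt(H + (23 + H)*(2*H)) = -3*sqrt(H + 2*H*(23 + H)))
B(0, -20)*249 + s(7) = (-1 + 0**2)*249 - 3*sqrt(7)*sqrt(47 + 2*7) = (-1 + 0)*249 - 3*sqrt(7)*sqrt(47 + 14) = -1*249 - 3*sqrt(427) = -249 - 3*sqrt(427)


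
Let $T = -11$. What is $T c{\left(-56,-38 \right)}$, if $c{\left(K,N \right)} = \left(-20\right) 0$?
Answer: $0$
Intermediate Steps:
$c{\left(K,N \right)} = 0$
$T c{\left(-56,-38 \right)} = \left(-11\right) 0 = 0$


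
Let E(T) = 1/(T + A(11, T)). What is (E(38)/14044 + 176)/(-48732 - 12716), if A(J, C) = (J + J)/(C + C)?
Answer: -1798193779/627814830480 ≈ -0.0028642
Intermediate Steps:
A(J, C) = J/C (A(J, C) = (2*J)/((2*C)) = (2*J)*(1/(2*C)) = J/C)
E(T) = 1/(T + 11/T)
(E(38)/14044 + 176)/(-48732 - 12716) = ((38/(11 + 38**2))/14044 + 176)/(-48732 - 12716) = ((38/(11 + 1444))*(1/14044) + 176)/(-61448) = ((38/1455)*(1/14044) + 176)*(-1/61448) = (19/10217010 + 176)*(-1/61448) = (1798193779/10217010)*(-1/61448) = -1798193779/627814830480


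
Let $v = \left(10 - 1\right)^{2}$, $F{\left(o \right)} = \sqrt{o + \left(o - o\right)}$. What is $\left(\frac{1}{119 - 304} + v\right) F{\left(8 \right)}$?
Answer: $\frac{29968 \sqrt{2}}{185} \approx 229.09$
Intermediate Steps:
$F{\left(o \right)} = \sqrt{o}$ ($F{\left(o \right)} = \sqrt{o + 0} = \sqrt{o}$)
$v = 81$ ($v = 9^{2} = 81$)
$\left(\frac{1}{119 - 304} + v\right) F{\left(8 \right)} = \left(\frac{1}{119 - 304} + 81\right) \sqrt{8} = \left(\frac{1}{-185} + 81\right) 2 \sqrt{2} = \left(- \frac{1}{185} + 81\right) 2 \sqrt{2} = \frac{14984 \cdot 2 \sqrt{2}}{185} = \frac{29968 \sqrt{2}}{185}$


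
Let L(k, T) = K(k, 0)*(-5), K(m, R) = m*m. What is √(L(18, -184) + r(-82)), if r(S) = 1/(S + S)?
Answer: I*√10892921/82 ≈ 40.249*I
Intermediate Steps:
K(m, R) = m²
L(k, T) = -5*k² (L(k, T) = k²*(-5) = -5*k²)
r(S) = 1/(2*S)
√(L(18, -184) + r(-82)) = √(-5*18² + (½)/(-82)) = √(-5*324 + (½)*(-1/82)) = √(-1620 - 1/164) = √(-265681/164) = I*√10892921/82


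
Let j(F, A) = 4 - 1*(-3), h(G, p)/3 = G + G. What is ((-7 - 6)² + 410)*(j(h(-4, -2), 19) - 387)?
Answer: -220020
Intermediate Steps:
h(G, p) = 6*G (h(G, p) = 3*(G + G) = 3*(2*G) = 6*G)
j(F, A) = 7 (j(F, A) = 4 + 3 = 7)
((-7 - 6)² + 410)*(j(h(-4, -2), 19) - 387) = ((-7 - 6)² + 410)*(7 - 387) = ((-13)² + 410)*(-380) = (169 + 410)*(-380) = 579*(-380) = -220020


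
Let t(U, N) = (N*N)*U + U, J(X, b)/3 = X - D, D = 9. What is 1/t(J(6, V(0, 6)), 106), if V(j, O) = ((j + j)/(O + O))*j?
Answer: -1/101133 ≈ -9.8880e-6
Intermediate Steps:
V(j, O) = j²/O (V(j, O) = ((2*j)/((2*O)))*j = ((2*j)*(1/(2*O)))*j = (j/O)*j = j²/O)
J(X, b) = -27 + 3*X (J(X, b) = 3*(X - 1*9) = 3*(X - 9) = 3*(-9 + X) = -27 + 3*X)
t(U, N) = U + U*N² (t(U, N) = N²*U + U = U*N² + U = U + U*N²)
1/t(J(6, V(0, 6)), 106) = 1/((-27 + 3*6)*(1 + 106²)) = 1/((-27 + 18)*(1 + 11236)) = 1/(-9*11237) = 1/(-101133) = -1/101133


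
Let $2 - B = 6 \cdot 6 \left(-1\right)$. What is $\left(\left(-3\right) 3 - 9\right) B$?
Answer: $-684$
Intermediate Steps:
$B = 38$ ($B = 2 - 6 \cdot 6 \left(-1\right) = 2 - 36 \left(-1\right) = 2 - -36 = 2 + 36 = 38$)
$\left(\left(-3\right) 3 - 9\right) B = \left(\left(-3\right) 3 - 9\right) 38 = \left(-9 - 9\right) 38 = \left(-18\right) 38 = -684$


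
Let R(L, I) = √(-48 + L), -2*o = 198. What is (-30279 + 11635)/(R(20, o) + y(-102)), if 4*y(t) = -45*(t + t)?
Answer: -42787980/5267053 + 37288*I*√7/5267053 ≈ -8.1237 + 0.018731*I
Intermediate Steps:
o = -99 (o = -½*198 = -99)
y(t) = -45*t/2 (y(t) = (-45*(t + t))/4 = (-90*t)/4 = -45*t/2)
(-30279 + 11635)/(R(20, o) + y(-102)) = (-30279 + 11635)/(√(-48 + 20) - 45/2*(-102)) = -18644/(√(-28) + 2295) = -18644/(2*I*√7 + 2295) = -18644/(2295 + 2*I*√7)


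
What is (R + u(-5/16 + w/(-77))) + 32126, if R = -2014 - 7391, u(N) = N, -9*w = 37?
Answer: 251927575/11088 ≈ 22721.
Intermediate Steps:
w = -37/9 (w = -⅑*37 = -37/9 ≈ -4.1111)
R = -9405
(R + u(-5/16 + w/(-77))) + 32126 = (-9405 + (-5/16 - 37/9/(-77))) + 32126 = (-9405 + (-5*1/16 - 37/9*(-1/77))) + 32126 = (-9405 + (-5/16 + 37/693)) + 32126 = (-9405 - 2873/11088) + 32126 = -104285513/11088 + 32126 = 251927575/11088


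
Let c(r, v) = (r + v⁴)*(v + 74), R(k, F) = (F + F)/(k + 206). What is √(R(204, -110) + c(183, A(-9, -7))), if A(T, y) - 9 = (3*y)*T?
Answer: √702744459423466/41 ≈ 6.4657e+5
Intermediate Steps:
R(k, F) = 2*F/(206 + k) (R(k, F) = (2*F)/(206 + k) = 2*F/(206 + k))
A(T, y) = 9 + 3*T*y (A(T, y) = 9 + (3*y)*T = 9 + 3*T*y)
c(r, v) = (74 + v)*(r + v⁴) (c(r, v) = (r + v⁴)*(74 + v) = (74 + v)*(r + v⁴))
√(R(204, -110) + c(183, A(-9, -7))) = √(2*(-110)/(206 + 204) + ((9 + 3*(-9)*(-7))⁵ + 74*183 + 74*(9 + 3*(-9)*(-7))⁴ + 183*(9 + 3*(-9)*(-7)))) = √(2*(-110)/410 + ((9 + 189)⁵ + 13542 + 74*(9 + 189)⁴ + 183*(9 + 189))) = √(2*(-110)*(1/410) + (198⁵ + 13542 + 74*198⁴ + 183*198)) = √(-22/41 + (304316815968 + 13542 + 74*1536953616 + 36234)) = √(-22/41 + (304316815968 + 13542 + 113734567584 + 36234)) = √(-22/41 + 418051433328) = √(17140108766426/41) = √702744459423466/41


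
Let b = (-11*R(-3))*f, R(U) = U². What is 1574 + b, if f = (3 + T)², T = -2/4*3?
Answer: 5405/4 ≈ 1351.3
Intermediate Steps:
T = -3/2 (T = -2*¼*3 = -½*3 = -3/2 ≈ -1.5000)
f = 9/4 (f = (3 - 3/2)² = (3/2)² = 9/4 ≈ 2.2500)
b = -891/4 (b = -11*(-3)²*(9/4) = -11*9*(9/4) = -99*9/4 = -891/4 ≈ -222.75)
1574 + b = 1574 - 891/4 = 5405/4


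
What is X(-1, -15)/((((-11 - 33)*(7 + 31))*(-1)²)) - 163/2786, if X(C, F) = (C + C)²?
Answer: -17730/291137 ≈ -0.060899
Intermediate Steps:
X(C, F) = 4*C² (X(C, F) = (2*C)² = 4*C²)
X(-1, -15)/((((-11 - 33)*(7 + 31))*(-1)²)) - 163/2786 = (4*(-1)²)/((((-11 - 33)*(7 + 31))*(-1)²)) - 163/2786 = (4*1)/((-44*38*1)) - 163*1/2786 = 4/((-1672*1)) - 163/2786 = 4/(-1672) - 163/2786 = 4*(-1/1672) - 163/2786 = -1/418 - 163/2786 = -17730/291137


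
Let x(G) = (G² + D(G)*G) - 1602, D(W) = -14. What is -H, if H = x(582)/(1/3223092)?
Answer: -1060313467608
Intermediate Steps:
x(G) = -1602 + G² - 14*G (x(G) = (G² - 14*G) - 1602 = -1602 + G² - 14*G)
H = 1060313467608 (H = (-1602 + 582² - 14*582)/(1/3223092) = (-1602 + 338724 - 8148)/(1/3223092) = 328974*3223092 = 1060313467608)
-H = -1*1060313467608 = -1060313467608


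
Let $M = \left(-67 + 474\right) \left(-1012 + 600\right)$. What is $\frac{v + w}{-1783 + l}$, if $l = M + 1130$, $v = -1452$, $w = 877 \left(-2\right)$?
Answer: $\frac{3206}{168337} \approx 0.019045$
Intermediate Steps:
$M = -167684$ ($M = 407 \left(-412\right) = -167684$)
$w = -1754$
$l = -166554$ ($l = -167684 + 1130 = -166554$)
$\frac{v + w}{-1783 + l} = \frac{-1452 - 1754}{-1783 - 166554} = - \frac{3206}{-168337} = \left(-3206\right) \left(- \frac{1}{168337}\right) = \frac{3206}{168337}$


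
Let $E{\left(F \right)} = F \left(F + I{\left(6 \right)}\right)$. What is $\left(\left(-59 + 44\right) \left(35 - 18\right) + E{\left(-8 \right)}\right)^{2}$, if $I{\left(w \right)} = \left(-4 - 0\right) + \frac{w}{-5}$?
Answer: $\frac{558009}{25} \approx 22320.0$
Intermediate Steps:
$I{\left(w \right)} = -4 - \frac{w}{5}$ ($I{\left(w \right)} = \left(-4 + 0\right) + w \left(- \frac{1}{5}\right) = -4 - \frac{w}{5}$)
$E{\left(F \right)} = F \left(- \frac{26}{5} + F\right)$ ($E{\left(F \right)} = F \left(F - \frac{26}{5}\right) = F \left(- \frac{26}{5} + F\right)$)
$\left(\left(-59 + 44\right) \left(35 - 18\right) + E{\left(-8 \right)}\right)^{2} = \left(\left(-59 + 44\right) \left(35 - 18\right) + \frac{1}{5} \left(-8\right) \left(-26 + 5 \left(-8\right)\right)\right)^{2} = \left(\left(-15\right) 17 + \frac{1}{5} \left(-8\right) \left(-26 - 40\right)\right)^{2} = \left(-255 + \frac{1}{5} \left(-8\right) \left(-66\right)\right)^{2} = \left(-255 + \frac{528}{5}\right)^{2} = \left(- \frac{747}{5}\right)^{2} = \frac{558009}{25}$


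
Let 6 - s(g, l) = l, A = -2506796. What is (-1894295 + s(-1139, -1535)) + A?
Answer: -4399550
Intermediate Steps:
s(g, l) = 6 - l
(-1894295 + s(-1139, -1535)) + A = (-1894295 + (6 - 1*(-1535))) - 2506796 = (-1894295 + (6 + 1535)) - 2506796 = (-1894295 + 1541) - 2506796 = -1892754 - 2506796 = -4399550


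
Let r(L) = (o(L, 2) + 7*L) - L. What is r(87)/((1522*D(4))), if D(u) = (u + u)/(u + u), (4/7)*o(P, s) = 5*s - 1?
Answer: 2151/6088 ≈ 0.35332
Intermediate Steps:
o(P, s) = -7/4 + 35*s/4 (o(P, s) = 7*(5*s - 1)/4 = 7*(-1 + 5*s)/4 = -7/4 + 35*s/4)
D(u) = 1 (D(u) = (2*u)/((2*u)) = (2*u)*(1/(2*u)) = 1)
r(L) = 63/4 + 6*L (r(L) = ((-7/4 + (35/4)*2) + 7*L) - L = ((-7/4 + 35/2) + 7*L) - L = (63/4 + 7*L) - L = 63/4 + 6*L)
r(87)/((1522*D(4))) = (63/4 + 6*87)/((1522*1)) = (63/4 + 522)/1522 = (2151/4)*(1/1522) = 2151/6088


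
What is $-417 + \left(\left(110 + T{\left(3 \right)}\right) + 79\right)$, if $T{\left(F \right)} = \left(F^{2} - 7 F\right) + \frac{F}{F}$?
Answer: $-239$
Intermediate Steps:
$T{\left(F \right)} = 1 + F^{2} - 7 F$ ($T{\left(F \right)} = \left(F^{2} - 7 F\right) + 1 = 1 + F^{2} - 7 F$)
$-417 + \left(\left(110 + T{\left(3 \right)}\right) + 79\right) = -417 + \left(\left(110 + \left(1 + 3^{2} - 21\right)\right) + 79\right) = -417 + \left(\left(110 + \left(1 + 9 - 21\right)\right) + 79\right) = -417 + \left(\left(110 - 11\right) + 79\right) = -417 + \left(99 + 79\right) = -417 + 178 = -239$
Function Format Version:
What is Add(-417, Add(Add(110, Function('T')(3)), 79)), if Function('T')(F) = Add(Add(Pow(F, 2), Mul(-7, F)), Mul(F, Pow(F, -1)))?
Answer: -239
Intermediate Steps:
Function('T')(F) = Add(1, Pow(F, 2), Mul(-7, F)) (Function('T')(F) = Add(Add(Pow(F, 2), Mul(-7, F)), 1) = Add(1, Pow(F, 2), Mul(-7, F)))
Add(-417, Add(Add(110, Function('T')(3)), 79)) = Add(-417, Add(Add(110, Add(1, Pow(3, 2), Mul(-7, 3))), 79)) = Add(-417, Add(Add(110, Add(1, 9, -21)), 79)) = Add(-417, Add(Add(110, -11), 79)) = Add(-417, Add(99, 79)) = Add(-417, 178) = -239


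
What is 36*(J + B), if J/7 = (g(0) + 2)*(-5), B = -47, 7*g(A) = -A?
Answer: -4212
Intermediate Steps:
g(A) = -A/7 (g(A) = (-A)/7 = -A/7)
J = -70 (J = 7*((-⅐*0 + 2)*(-5)) = 7*((0 + 2)*(-5)) = 7*(2*(-5)) = 7*(-10) = -70)
36*(J + B) = 36*(-70 - 47) = 36*(-117) = -4212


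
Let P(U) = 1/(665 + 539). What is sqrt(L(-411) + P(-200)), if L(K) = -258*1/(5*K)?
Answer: 3*sqrt(2387828485)/412370 ≈ 0.35550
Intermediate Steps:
L(K) = -258/(5*K)
P(U) = 1/1204
sqrt(L(-411) + P(-200)) = sqrt(-258/5/(-411) + 1/1204) = sqrt(-258/5*(-1/411) + 1/1204) = sqrt(86/685 + 1/1204) = sqrt(104229/824740) = 3*sqrt(2387828485)/412370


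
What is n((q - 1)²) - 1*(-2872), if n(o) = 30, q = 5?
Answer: 2902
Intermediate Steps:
n((q - 1)²) - 1*(-2872) = 30 - 1*(-2872) = 30 + 2872 = 2902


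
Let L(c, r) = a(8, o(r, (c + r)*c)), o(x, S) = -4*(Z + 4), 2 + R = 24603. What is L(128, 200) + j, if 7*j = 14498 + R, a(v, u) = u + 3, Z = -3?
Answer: 39092/7 ≈ 5584.6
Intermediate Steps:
R = 24601 (R = -2 + 24603 = 24601)
o(x, S) = -4 (o(x, S) = -4*(-3 + 4) = -4*1 = -4)
a(v, u) = 3 + u
j = 39099/7 (j = (14498 + 24601)/7 = (⅐)*39099 = 39099/7 ≈ 5585.6)
L(c, r) = -1 (L(c, r) = 3 - 4 = -1)
L(128, 200) + j = -1 + 39099/7 = 39092/7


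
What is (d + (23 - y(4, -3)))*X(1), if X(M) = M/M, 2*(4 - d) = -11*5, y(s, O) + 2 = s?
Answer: 105/2 ≈ 52.500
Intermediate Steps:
y(s, O) = -2 + s
d = 63/2 (d = 4 - (-11)*5/2 = 4 - 1/2*(-55) = 4 + 55/2 = 63/2 ≈ 31.500)
X(M) = 1
(d + (23 - y(4, -3)))*X(1) = (63/2 + (23 - (-2 + 4)))*1 = (63/2 + (23 - 1*2))*1 = (63/2 + (23 - 2))*1 = (63/2 + 21)*1 = (105/2)*1 = 105/2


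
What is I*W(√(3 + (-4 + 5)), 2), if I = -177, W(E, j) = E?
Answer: -354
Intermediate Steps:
I*W(√(3 + (-4 + 5)), 2) = -177*√(3 + (-4 + 5)) = -177*√(3 + 1) = -177*√4 = -177*2 = -354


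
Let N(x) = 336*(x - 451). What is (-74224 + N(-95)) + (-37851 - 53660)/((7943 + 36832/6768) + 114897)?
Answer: -13390024826113/51963622 ≈ -2.5768e+5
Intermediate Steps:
N(x) = -151536 + 336*x (N(x) = 336*(-451 + x) = -151536 + 336*x)
(-74224 + N(-95)) + (-37851 - 53660)/((7943 + 36832/6768) + 114897) = (-74224 + (-151536 + 336*(-95))) + (-37851 - 53660)/((7943 + 36832/6768) + 114897) = (-74224 + (-151536 - 31920)) - 91511/((7943 + 36832*(1/6768)) + 114897) = (-74224 - 183456) - 91511/((7943 + 2302/423) + 114897) = -257680 - 91511/(3362191/423 + 114897) = -257680 - 91511/51963622/423 = -257680 - 91511*423/51963622 = -257680 - 38709153/51963622 = -13390024826113/51963622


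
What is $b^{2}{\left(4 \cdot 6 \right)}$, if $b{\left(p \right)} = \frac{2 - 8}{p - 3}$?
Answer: $\frac{4}{49} \approx 0.081633$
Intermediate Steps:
$b{\left(p \right)} = - \frac{6}{-3 + p}$
$b^{2}{\left(4 \cdot 6 \right)} = \left(- \frac{6}{-3 + 4 \cdot 6}\right)^{2} = \left(- \frac{6}{-3 + 24}\right)^{2} = \left(- \frac{6}{21}\right)^{2} = \left(\left(-6\right) \frac{1}{21}\right)^{2} = \left(- \frac{2}{7}\right)^{2} = \frac{4}{49}$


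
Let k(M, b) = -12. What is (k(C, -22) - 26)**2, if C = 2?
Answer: 1444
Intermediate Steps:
(k(C, -22) - 26)**2 = (-12 - 26)**2 = (-38)**2 = 1444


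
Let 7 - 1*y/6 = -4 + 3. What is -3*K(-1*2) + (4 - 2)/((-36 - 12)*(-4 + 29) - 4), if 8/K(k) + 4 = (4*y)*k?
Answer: 3515/58394 ≈ 0.060195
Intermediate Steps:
y = 48 (y = 42 - 6*(-4 + 3) = 42 - 6*(-1) = 42 + 6 = 48)
K(k) = 8/(-4 + 192*k) (K(k) = 8/(-4 + (4*48)*k) = 8/(-4 + 192*k))
-3*K(-1*2) + (4 - 2)/((-36 - 12)*(-4 + 29) - 4) = -6/(-1 + 48*(-1*2)) + (4 - 2)/((-36 - 12)*(-4 + 29) - 4) = -6/(-1 + 48*(-2)) + 2/(-48*25 - 4) = -6/(-1 - 96) + 2/(-1200 - 4) = -6/(-97) + 2/(-1204) = -6*(-1)/97 + 2*(-1/1204) = -3*(-2/97) - 1/602 = 6/97 - 1/602 = 3515/58394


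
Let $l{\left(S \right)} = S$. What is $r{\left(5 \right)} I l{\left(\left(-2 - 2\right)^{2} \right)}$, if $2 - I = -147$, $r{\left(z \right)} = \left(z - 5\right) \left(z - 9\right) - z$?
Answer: $-11920$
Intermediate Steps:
$r{\left(z \right)} = - z + \left(-9 + z\right) \left(-5 + z\right)$ ($r{\left(z \right)} = \left(-5 + z\right) \left(-9 + z\right) - z = \left(-9 + z\right) \left(-5 + z\right) - z = - z + \left(-9 + z\right) \left(-5 + z\right)$)
$I = 149$ ($I = 2 - -147 = 2 + 147 = 149$)
$r{\left(5 \right)} I l{\left(\left(-2 - 2\right)^{2} \right)} = \left(45 + 5^{2} - 75\right) 149 \left(-2 - 2\right)^{2} = \left(45 + 25 - 75\right) 149 \left(-4\right)^{2} = \left(-5\right) 149 \cdot 16 = \left(-745\right) 16 = -11920$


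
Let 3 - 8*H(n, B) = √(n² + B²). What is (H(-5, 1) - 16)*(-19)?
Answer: 2375/8 + 19*√26/8 ≈ 308.99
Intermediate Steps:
H(n, B) = 3/8 - √(B² + n²)/8 (H(n, B) = 3/8 - √(n² + B²)/8 = 3/8 - √(B² + n²)/8)
(H(-5, 1) - 16)*(-19) = ((3/8 - √(1² + (-5)²)/8) - 16)*(-19) = ((3/8 - √(1 + 25)/8) - 16)*(-19) = ((3/8 - √26/8) - 16)*(-19) = (-125/8 - √26/8)*(-19) = 2375/8 + 19*√26/8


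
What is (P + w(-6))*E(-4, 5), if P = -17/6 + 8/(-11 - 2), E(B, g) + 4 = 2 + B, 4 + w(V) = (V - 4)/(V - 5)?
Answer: 5611/143 ≈ 39.238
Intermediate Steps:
w(V) = -4 + (-4 + V)/(-5 + V) (w(V) = -4 + (V - 4)/(V - 5) = -4 + (-4 + V)/(-5 + V))
E(B, g) = -2 + B (E(B, g) = -4 + (2 + B) = -2 + B)
P = -269/78 (P = -17*⅙ + 8/(-13) = -17/6 + 8*(-1/13) = -17/6 - 8/13 = -269/78 ≈ -3.4487)
(P + w(-6))*E(-4, 5) = (-269/78 + (16 - 3*(-6))/(-5 - 6))*(-2 - 4) = (-269/78 + (16 + 18)/(-11))*(-6) = (-269/78 - 1/11*34)*(-6) = (-269/78 - 34/11)*(-6) = -5611/858*(-6) = 5611/143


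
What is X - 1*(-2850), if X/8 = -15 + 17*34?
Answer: 7354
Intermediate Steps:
X = 4504 (X = 8*(-15 + 17*34) = 8*(-15 + 578) = 8*563 = 4504)
X - 1*(-2850) = 4504 - 1*(-2850) = 4504 + 2850 = 7354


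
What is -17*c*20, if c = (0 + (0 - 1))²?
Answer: -340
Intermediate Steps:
c = 1 (c = (0 - 1)² = (-1)² = 1)
-17*c*20 = -17*1*20 = -17*20 = -340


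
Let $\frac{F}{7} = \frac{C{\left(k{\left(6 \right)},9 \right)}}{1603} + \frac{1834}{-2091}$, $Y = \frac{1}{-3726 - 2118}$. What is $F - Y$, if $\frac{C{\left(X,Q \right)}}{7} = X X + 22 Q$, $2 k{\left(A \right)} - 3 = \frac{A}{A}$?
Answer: $\frac{10943823}{310926124} \approx 0.035197$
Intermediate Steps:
$Y = - \frac{1}{5844}$ ($Y = \frac{1}{-5844} = - \frac{1}{5844} \approx -0.00017112$)
$k{\left(A \right)} = 2$ ($k{\left(A \right)} = \frac{3}{2} + \frac{A \frac{1}{A}}{2} = \frac{3}{2} + \frac{1}{2} \cdot 1 = \frac{3}{2} + \frac{1}{2} = 2$)
$C{\left(X,Q \right)} = 7 X^{2} + 154 Q$ ($C{\left(X,Q \right)} = 7 \left(X X + 22 Q\right) = 7 \left(X^{2} + 22 Q\right) = 7 X^{2} + 154 Q$)
$F = \frac{16772}{478839}$ ($F = 7 \left(\frac{7 \cdot 2^{2} + 154 \cdot 9}{1603} + \frac{1834}{-2091}\right) = 7 \left(\left(7 \cdot 4 + 1386\right) \frac{1}{1603} + 1834 \left(- \frac{1}{2091}\right)\right) = 7 \left(\left(28 + 1386\right) \frac{1}{1603} - \frac{1834}{2091}\right) = 7 \left(1414 \cdot \frac{1}{1603} - \frac{1834}{2091}\right) = 7 \left(\frac{202}{229} - \frac{1834}{2091}\right) = 7 \cdot \frac{2396}{478839} = \frac{16772}{478839} \approx 0.035026$)
$F - Y = \frac{16772}{478839} - - \frac{1}{5844} = \frac{16772}{478839} + \frac{1}{5844} = \frac{10943823}{310926124}$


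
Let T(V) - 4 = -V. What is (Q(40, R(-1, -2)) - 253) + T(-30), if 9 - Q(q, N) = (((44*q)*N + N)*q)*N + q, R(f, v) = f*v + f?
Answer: -70690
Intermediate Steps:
R(f, v) = f + f*v
T(V) = 4 - V
Q(q, N) = 9 - q - N*q*(N + 44*N*q) (Q(q, N) = 9 - ((((44*q)*N + N)*q)*N + q) = 9 - (((44*N*q + N)*q)*N + q) = 9 - (((N + 44*N*q)*q)*N + q) = 9 - ((q*(N + 44*N*q))*N + q) = 9 - (N*q*(N + 44*N*q) + q) = 9 - (q + N*q*(N + 44*N*q)) = 9 + (-q - N*q*(N + 44*N*q)) = 9 - q - N*q*(N + 44*N*q))
(Q(40, R(-1, -2)) - 253) + T(-30) = ((9 - 1*40 - 1*40*(-(1 - 2))² - 44*(-(1 - 2))²*40²) - 253) + (4 - 1*(-30)) = ((9 - 40 - 1*40*(-1*(-1))² - 44*(-1*(-1))²*1600) - 253) + (4 + 30) = ((9 - 40 - 1*40*1² - 44*1²*1600) - 253) + 34 = ((9 - 40 - 1*40*1 - 44*1*1600) - 253) + 34 = ((9 - 40 - 40 - 70400) - 253) + 34 = (-70471 - 253) + 34 = -70724 + 34 = -70690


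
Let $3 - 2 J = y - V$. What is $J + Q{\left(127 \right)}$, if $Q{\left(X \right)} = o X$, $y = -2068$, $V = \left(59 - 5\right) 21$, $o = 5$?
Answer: $\frac{4475}{2} \approx 2237.5$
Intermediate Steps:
$V = 1134$ ($V = 54 \cdot 21 = 1134$)
$J = \frac{3205}{2}$ ($J = \frac{3}{2} - \frac{-2068 - 1134}{2} = \frac{3}{2} - -1601 = \frac{3}{2} + 1601 = \frac{3205}{2} \approx 1602.5$)
$Q{\left(X \right)} = 5 X$
$J + Q{\left(127 \right)} = \frac{3205}{2} + 5 \cdot 127 = \frac{3205}{2} + 635 = \frac{4475}{2}$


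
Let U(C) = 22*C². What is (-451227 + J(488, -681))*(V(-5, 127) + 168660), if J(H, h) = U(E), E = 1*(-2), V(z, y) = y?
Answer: -76146398393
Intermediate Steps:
E = -2
J(H, h) = 88 (J(H, h) = 22*(-2)² = 22*4 = 88)
(-451227 + J(488, -681))*(V(-5, 127) + 168660) = (-451227 + 88)*(127 + 168660) = -451139*168787 = -76146398393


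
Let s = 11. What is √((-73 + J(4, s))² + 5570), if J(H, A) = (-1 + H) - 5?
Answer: √11195 ≈ 105.81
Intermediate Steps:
J(H, A) = -6 + H
√((-73 + J(4, s))² + 5570) = √((-73 + (-6 + 4))² + 5570) = √((-73 - 2)² + 5570) = √((-75)² + 5570) = √(5625 + 5570) = √11195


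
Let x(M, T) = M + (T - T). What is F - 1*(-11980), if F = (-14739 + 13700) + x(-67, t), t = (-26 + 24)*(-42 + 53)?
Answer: 10874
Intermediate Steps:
t = -22 (t = -2*11 = -22)
x(M, T) = M (x(M, T) = M + 0 = M)
F = -1106 (F = (-14739 + 13700) - 67 = -1039 - 67 = -1106)
F - 1*(-11980) = -1106 - 1*(-11980) = -1106 + 11980 = 10874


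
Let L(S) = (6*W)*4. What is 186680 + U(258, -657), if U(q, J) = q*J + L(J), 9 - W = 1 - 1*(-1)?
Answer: 17342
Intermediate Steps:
W = 7 (W = 9 - (1 - 1*(-1)) = 9 - (1 + 1) = 9 - 1*2 = 9 - 2 = 7)
L(S) = 168 (L(S) = (6*7)*4 = 42*4 = 168)
U(q, J) = 168 + J*q (U(q, J) = q*J + 168 = J*q + 168 = 168 + J*q)
186680 + U(258, -657) = 186680 + (168 - 657*258) = 186680 + (168 - 169506) = 186680 - 169338 = 17342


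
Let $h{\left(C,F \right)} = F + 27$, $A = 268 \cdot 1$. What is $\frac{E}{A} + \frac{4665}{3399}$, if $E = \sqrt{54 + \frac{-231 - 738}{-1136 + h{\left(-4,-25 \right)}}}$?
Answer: $\frac{1555}{1133} + \frac{\sqrt{870870}}{33768} \approx 1.4001$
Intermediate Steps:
$A = 268$
$h{\left(C,F \right)} = 27 + F$
$E = \frac{\sqrt{870870}}{126}$ ($E = \sqrt{54 + \frac{-231 - 738}{-1136 + \left(27 - 25\right)}} = \sqrt{54 - \frac{969}{-1136 + 2}} = \sqrt{54 - \frac{969}{-1134}} = \sqrt{54 - - \frac{323}{378}} = \sqrt{54 + \frac{323}{378}} = \sqrt{\frac{20735}{378}} = \frac{\sqrt{870870}}{126} \approx 7.4064$)
$\frac{E}{A} + \frac{4665}{3399} = \frac{\frac{1}{126} \sqrt{870870}}{268} + \frac{4665}{3399} = \frac{\sqrt{870870}}{126} \cdot \frac{1}{268} + 4665 \cdot \frac{1}{3399} = \frac{\sqrt{870870}}{33768} + \frac{1555}{1133} = \frac{1555}{1133} + \frac{\sqrt{870870}}{33768}$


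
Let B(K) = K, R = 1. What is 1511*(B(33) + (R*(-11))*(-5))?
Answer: 132968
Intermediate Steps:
1511*(B(33) + (R*(-11))*(-5)) = 1511*(33 + (1*(-11))*(-5)) = 1511*(33 - 11*(-5)) = 1511*(33 + 55) = 1511*88 = 132968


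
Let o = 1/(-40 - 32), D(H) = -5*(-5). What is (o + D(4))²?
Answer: 3236401/5184 ≈ 624.31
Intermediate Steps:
D(H) = 25
o = -1/72 (o = 1/(-72) = -1/72 ≈ -0.013889)
(o + D(4))² = (-1/72 + 25)² = (1799/72)² = 3236401/5184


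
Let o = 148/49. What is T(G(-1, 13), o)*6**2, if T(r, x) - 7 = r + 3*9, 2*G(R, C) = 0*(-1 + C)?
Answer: 1224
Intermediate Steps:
G(R, C) = 0 (G(R, C) = (0*(-1 + C))/2 = (1/2)*0 = 0)
o = 148/49 (o = 148*(1/49) = 148/49 ≈ 3.0204)
T(r, x) = 34 + r (T(r, x) = 7 + (r + 3*9) = 7 + (r + 27) = 7 + (27 + r) = 34 + r)
T(G(-1, 13), o)*6**2 = (34 + 0)*6**2 = 34*36 = 1224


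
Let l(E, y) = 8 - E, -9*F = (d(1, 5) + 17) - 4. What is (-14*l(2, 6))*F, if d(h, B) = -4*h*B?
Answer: -196/3 ≈ -65.333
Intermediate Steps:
d(h, B) = -4*B*h
F = 7/9 (F = -((-4*5*1 + 17) - 4)/9 = -((-20 + 17) - 4)/9 = -(-3 - 4)/9 = -1/9*(-7) = 7/9 ≈ 0.77778)
(-14*l(2, 6))*F = -14*(8 - 1*2)*(7/9) = -14*(8 - 2)*(7/9) = -14*6*(7/9) = -84*7/9 = -196/3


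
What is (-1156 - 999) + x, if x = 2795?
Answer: 640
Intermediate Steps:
(-1156 - 999) + x = (-1156 - 999) + 2795 = -2155 + 2795 = 640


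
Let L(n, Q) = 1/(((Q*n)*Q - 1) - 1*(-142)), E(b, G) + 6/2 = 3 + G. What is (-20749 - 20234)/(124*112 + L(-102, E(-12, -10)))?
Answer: -412247997/139699391 ≈ -2.9510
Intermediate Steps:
E(b, G) = G (E(b, G) = -3 + (3 + G) = G)
L(n, Q) = 1/(141 + n*Q²) (L(n, Q) = 1/((n*Q² - 1) + 142) = 1/((-1 + n*Q²) + 142) = 1/(141 + n*Q²))
(-20749 - 20234)/(124*112 + L(-102, E(-12, -10))) = (-20749 - 20234)/(124*112 + 1/(141 - 102*(-10)²)) = -40983/(13888 + 1/(141 - 102*100)) = -40983/(13888 + 1/(141 - 10200)) = -40983/(13888 + 1/(-10059)) = -40983/(13888 - 1/10059) = -40983/139699391/10059 = -40983*10059/139699391 = -412247997/139699391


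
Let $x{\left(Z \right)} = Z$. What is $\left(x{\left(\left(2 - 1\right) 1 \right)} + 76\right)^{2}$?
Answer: $5929$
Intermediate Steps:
$\left(x{\left(\left(2 - 1\right) 1 \right)} + 76\right)^{2} = \left(\left(2 - 1\right) 1 + 76\right)^{2} = \left(1 \cdot 1 + 76\right)^{2} = \left(1 + 76\right)^{2} = 77^{2} = 5929$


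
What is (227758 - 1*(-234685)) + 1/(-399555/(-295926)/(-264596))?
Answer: 35490192323/133185 ≈ 2.6647e+5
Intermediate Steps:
(227758 - 1*(-234685)) + 1/(-399555/(-295926)/(-264596)) = (227758 + 234685) + 1/(-399555*(-1/295926)*(-1/264596)) = 462443 + 1/((133185/98642)*(-1/264596)) = 462443 + 1/(-133185/26100278632) = 462443 - 26100278632/133185 = 35490192323/133185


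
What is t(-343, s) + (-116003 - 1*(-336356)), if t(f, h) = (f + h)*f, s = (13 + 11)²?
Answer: 140434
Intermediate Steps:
s = 576 (s = 24² = 576)
t(f, h) = f*(f + h)
t(-343, s) + (-116003 - 1*(-336356)) = -343*(-343 + 576) + (-116003 - 1*(-336356)) = -343*233 + (-116003 + 336356) = -79919 + 220353 = 140434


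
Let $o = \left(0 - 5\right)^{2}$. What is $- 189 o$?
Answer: $-4725$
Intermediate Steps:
$o = 25$ ($o = \left(-5\right)^{2} = 25$)
$- 189 o = \left(-189\right) 25 = -4725$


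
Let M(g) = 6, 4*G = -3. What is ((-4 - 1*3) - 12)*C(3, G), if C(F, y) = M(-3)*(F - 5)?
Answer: 228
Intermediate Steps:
G = -¾ (G = (¼)*(-3) = -¾ ≈ -0.75000)
C(F, y) = -30 + 6*F (C(F, y) = 6*(F - 5) = 6*(-5 + F) = -30 + 6*F)
((-4 - 1*3) - 12)*C(3, G) = ((-4 - 1*3) - 12)*(-30 + 6*3) = ((-4 - 3) - 12)*(-30 + 18) = (-7 - 12)*(-12) = -19*(-12) = 228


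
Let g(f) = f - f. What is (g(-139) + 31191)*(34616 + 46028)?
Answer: 2515367004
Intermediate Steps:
g(f) = 0
(g(-139) + 31191)*(34616 + 46028) = (0 + 31191)*(34616 + 46028) = 31191*80644 = 2515367004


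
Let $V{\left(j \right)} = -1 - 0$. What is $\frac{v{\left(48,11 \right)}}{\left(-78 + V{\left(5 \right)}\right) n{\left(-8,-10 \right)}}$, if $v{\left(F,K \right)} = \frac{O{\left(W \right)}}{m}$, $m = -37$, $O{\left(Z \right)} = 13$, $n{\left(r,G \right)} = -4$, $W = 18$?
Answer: $- \frac{13}{11692} \approx -0.0011119$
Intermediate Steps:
$V{\left(j \right)} = -1$ ($V{\left(j \right)} = -1 + 0 = -1$)
$v{\left(F,K \right)} = - \frac{13}{37}$ ($v{\left(F,K \right)} = \frac{13}{-37} = 13 \left(- \frac{1}{37}\right) = - \frac{13}{37}$)
$\frac{v{\left(48,11 \right)}}{\left(-78 + V{\left(5 \right)}\right) n{\left(-8,-10 \right)}} = - \frac{13}{37 \left(-78 - 1\right) \left(-4\right)} = - \frac{13}{37 \left(\left(-79\right) \left(-4\right)\right)} = - \frac{13}{37 \cdot 316} = \left(- \frac{13}{37}\right) \frac{1}{316} = - \frac{13}{11692}$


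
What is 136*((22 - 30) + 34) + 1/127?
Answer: 449073/127 ≈ 3536.0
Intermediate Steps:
136*((22 - 30) + 34) + 1/127 = 136*(-8 + 34) + 1/127 = 136*26 + 1/127 = 3536 + 1/127 = 449073/127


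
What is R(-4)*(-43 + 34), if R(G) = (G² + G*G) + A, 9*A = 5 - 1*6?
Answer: -287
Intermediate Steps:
A = -⅑ (A = (5 - 1*6)/9 = (5 - 6)/9 = (⅑)*(-1) = -⅑ ≈ -0.11111)
R(G) = -⅑ + 2*G² (R(G) = (G² + G*G) - ⅑ = (G² + G²) - ⅑ = 2*G² - ⅑ = -⅑ + 2*G²)
R(-4)*(-43 + 34) = (-⅑ + 2*(-4)²)*(-43 + 34) = (-⅑ + 2*16)*(-9) = (-⅑ + 32)*(-9) = (287/9)*(-9) = -287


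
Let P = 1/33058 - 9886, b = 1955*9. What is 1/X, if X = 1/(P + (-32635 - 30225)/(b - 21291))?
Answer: -21532443937/2181828 ≈ -9869.0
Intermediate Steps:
b = 17595
P = -326811387/33058 (P = 1/33058 - 9886 = -326811387/33058 ≈ -9886.0)
X = -2181828/21532443937 (X = 1/(-326811387/33058 + (-32635 - 30225)/(17595 - 21291)) = 1/(-326811387/33058 - 62860/(-3696)) = 1/(-326811387/33058 - 62860*(-1/3696)) = 1/(-326811387/33058 + 2245/132) = 1/(-21532443937/2181828) = -2181828/21532443937 ≈ -0.00010133)
1/X = 1/(-2181828/21532443937) = -21532443937/2181828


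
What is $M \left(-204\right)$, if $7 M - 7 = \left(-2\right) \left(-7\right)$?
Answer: $-612$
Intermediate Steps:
$M = 3$ ($M = 1 + \frac{\left(-2\right) \left(-7\right)}{7} = 1 + \frac{1}{7} \cdot 14 = 1 + 2 = 3$)
$M \left(-204\right) = 3 \left(-204\right) = -612$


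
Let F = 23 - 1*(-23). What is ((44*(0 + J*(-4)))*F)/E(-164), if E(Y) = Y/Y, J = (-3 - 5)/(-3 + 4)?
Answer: 64768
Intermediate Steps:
F = 46 (F = 23 + 23 = 46)
J = -8 (J = -8/1 = -8*1 = -8)
E(Y) = 1
((44*(0 + J*(-4)))*F)/E(-164) = ((44*(0 - 8*(-4)))*46)/1 = ((44*(0 + 32))*46)*1 = ((44*32)*46)*1 = (1408*46)*1 = 64768*1 = 64768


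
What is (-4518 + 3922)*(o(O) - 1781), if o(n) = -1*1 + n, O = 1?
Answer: 1061476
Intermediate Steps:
o(n) = -1 + n
(-4518 + 3922)*(o(O) - 1781) = (-4518 + 3922)*((-1 + 1) - 1781) = -596*(0 - 1781) = -596*(-1781) = 1061476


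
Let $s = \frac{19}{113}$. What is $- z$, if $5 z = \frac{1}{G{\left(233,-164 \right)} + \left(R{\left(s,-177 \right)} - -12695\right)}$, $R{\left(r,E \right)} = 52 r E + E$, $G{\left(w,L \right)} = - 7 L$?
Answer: $- \frac{113}{6846910} \approx -1.6504 \cdot 10^{-5}$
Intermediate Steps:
$s = \frac{19}{113}$ ($s = 19 \cdot \frac{1}{113} = \frac{19}{113} \approx 0.16814$)
$R{\left(r,E \right)} = E + 52 E r$ ($R{\left(r,E \right)} = 52 E r + E = E + 52 E r$)
$z = \frac{113}{6846910}$ ($z = \frac{1}{5 \left(\left(-7\right) \left(-164\right) - \left(-12695 + 177 \left(1 + 52 \cdot \frac{19}{113}\right)\right)\right)} = \frac{1}{5 \left(1148 + \left(- 177 \left(1 + \frac{988}{113}\right) + 12695\right)\right)} = \frac{1}{5 \left(1148 + \left(\left(-177\right) \frac{1101}{113} + 12695\right)\right)} = \frac{1}{5 \left(1148 + \left(- \frac{194877}{113} + 12695\right)\right)} = \frac{1}{5 \left(1148 + \frac{1239658}{113}\right)} = \frac{1}{5 \cdot \frac{1369382}{113}} = \frac{1}{5} \cdot \frac{113}{1369382} = \frac{113}{6846910} \approx 1.6504 \cdot 10^{-5}$)
$- z = \left(-1\right) \frac{113}{6846910} = - \frac{113}{6846910}$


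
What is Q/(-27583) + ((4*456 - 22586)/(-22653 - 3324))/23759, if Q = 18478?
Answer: -1629116963044/2431983428367 ≈ -0.66987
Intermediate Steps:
Q/(-27583) + ((4*456 - 22586)/(-22653 - 3324))/23759 = 18478/(-27583) + ((4*456 - 22586)/(-22653 - 3324))/23759 = 18478*(-1/27583) + ((1824 - 22586)/(-25977))*(1/23759) = -18478/27583 - 20762*(-1/25977)*(1/23759) = -18478/27583 + (2966/3711)*(1/23759) = -18478/27583 + 2966/88169649 = -1629116963044/2431983428367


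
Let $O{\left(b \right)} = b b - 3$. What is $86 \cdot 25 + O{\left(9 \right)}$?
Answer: $2228$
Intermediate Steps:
$O{\left(b \right)} = -3 + b^{2}$ ($O{\left(b \right)} = b^{2} - 3 = -3 + b^{2}$)
$86 \cdot 25 + O{\left(9 \right)} = 86 \cdot 25 - \left(3 - 9^{2}\right) = 2150 + \left(-3 + 81\right) = 2150 + 78 = 2228$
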